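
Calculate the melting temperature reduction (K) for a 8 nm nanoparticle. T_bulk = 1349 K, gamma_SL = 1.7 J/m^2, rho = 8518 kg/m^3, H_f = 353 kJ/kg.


Radius R = 8/2 = 4 nm = 4e-09 m
Convert H_f = 353 kJ/kg = 353000 J/kg
dT = 2 * gamma_SL * T_bulk / (rho * H_f * R)
dT = 2 * 1.7 * 1349 / (8518 * 353000 * 4e-09)
dT = 381.3 K

381.3


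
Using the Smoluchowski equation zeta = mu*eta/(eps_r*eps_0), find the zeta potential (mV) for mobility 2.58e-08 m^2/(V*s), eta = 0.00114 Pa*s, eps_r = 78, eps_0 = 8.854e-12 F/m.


Smoluchowski equation: zeta = mu * eta / (eps_r * eps_0)
zeta = 2.58e-08 * 0.00114 / (78 * 8.854e-12)
zeta = 0.042588 V = 42.59 mV

42.59


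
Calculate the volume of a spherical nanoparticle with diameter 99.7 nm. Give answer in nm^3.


Radius r = 99.7/2 = 49.85 nm
Volume V = (4/3) * pi * r^3
V = (4/3) * pi * (49.85)^3
V = 518900.51 nm^3

518900.51


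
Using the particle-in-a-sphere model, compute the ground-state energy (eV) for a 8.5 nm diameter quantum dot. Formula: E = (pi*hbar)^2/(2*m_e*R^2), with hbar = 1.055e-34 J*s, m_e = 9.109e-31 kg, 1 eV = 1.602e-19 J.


Radius R = 8.5/2 = 4.25 nm = 4.25e-09 m
E = (pi * 1.055e-34)^2 / (2 * 9.109e-31 * (4.25e-09)^2)
E(J) = 3.33831e-21
E = E(J) / 1.602e-19 = 0.0208 eV

0.0208


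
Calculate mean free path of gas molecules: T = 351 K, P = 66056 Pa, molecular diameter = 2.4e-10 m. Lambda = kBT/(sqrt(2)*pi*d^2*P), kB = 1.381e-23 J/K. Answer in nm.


Mean free path: lambda = kB*T / (sqrt(2) * pi * d^2 * P)
lambda = 1.381e-23 * 351 / (sqrt(2) * pi * (2.4e-10)^2 * 66056)
lambda = 2.86749e-07 m
lambda = 286.75 nm

286.75


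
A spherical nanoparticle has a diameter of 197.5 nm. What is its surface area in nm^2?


Radius r = 197.5/2 = 98.75 nm
Surface area SA = 4 * pi * r^2
SA = 4 * pi * (98.75)^2
SA = 122541.75 nm^2

122541.75


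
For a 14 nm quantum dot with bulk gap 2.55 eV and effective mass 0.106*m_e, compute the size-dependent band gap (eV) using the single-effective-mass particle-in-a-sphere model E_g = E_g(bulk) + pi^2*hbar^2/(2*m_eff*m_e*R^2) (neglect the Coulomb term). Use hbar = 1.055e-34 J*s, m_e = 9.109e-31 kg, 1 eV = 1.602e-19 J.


Radius R = 14/2 nm = 7e-09 m
Confinement energy dE = pi^2 * hbar^2 / (2 * m_eff * m_e * R^2)
dE = pi^2 * (1.055e-34)^2 / (2 * 0.106 * 9.109e-31 * (7e-09)^2) J, divided by 1.602e-19 J/eV
dE = 0.0725 eV
Total band gap = E_g(bulk) + dE = 2.55 + 0.0725 = 2.6225 eV

2.6225


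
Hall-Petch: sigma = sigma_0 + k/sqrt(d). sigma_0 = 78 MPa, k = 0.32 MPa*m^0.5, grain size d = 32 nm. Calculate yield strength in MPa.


d = 32 nm = 3.2e-08 m
sqrt(d) = 0.0001788854
Hall-Petch contribution = k / sqrt(d) = 0.32 / 0.0001788854 = 1788.9 MPa
sigma = sigma_0 + k/sqrt(d) = 78 + 1788.9 = 1866.9 MPa

1866.9


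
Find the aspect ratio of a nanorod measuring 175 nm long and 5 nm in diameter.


Aspect ratio AR = length / diameter
AR = 175 / 5
AR = 35.0

35.0


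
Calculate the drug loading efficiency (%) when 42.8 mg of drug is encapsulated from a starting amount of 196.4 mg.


Drug loading efficiency = (drug loaded / drug initial) * 100
DLE = 42.8 / 196.4 * 100
DLE = 0.2179 * 100
DLE = 21.79%

21.79


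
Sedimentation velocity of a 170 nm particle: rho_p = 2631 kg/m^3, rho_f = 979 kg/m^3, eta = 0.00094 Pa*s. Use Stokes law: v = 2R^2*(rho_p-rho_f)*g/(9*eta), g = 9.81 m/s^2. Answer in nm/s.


Radius R = 170/2 nm = 8.5e-08 m
Density difference = 2631 - 979 = 1652 kg/m^3
v = 2 * R^2 * (rho_p - rho_f) * g / (9 * eta)
v = 2 * (8.5e-08)^2 * 1652 * 9.81 / (9 * 0.00094)
v = 2.76807e-08 m/s = 27.6807 nm/s

27.6807


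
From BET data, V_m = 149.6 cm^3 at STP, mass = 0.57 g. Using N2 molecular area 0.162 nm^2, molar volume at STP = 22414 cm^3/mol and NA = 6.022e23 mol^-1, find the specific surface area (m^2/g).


Number of moles in monolayer = V_m / 22414 = 149.6 / 22414 = 0.0066744
Number of molecules = moles * NA = 0.0066744 * 6.022e23
SA = molecules * sigma / mass
SA = (149.6 / 22414) * 6.022e23 * 0.162e-18 / 0.57
SA = 1142.3 m^2/g

1142.3


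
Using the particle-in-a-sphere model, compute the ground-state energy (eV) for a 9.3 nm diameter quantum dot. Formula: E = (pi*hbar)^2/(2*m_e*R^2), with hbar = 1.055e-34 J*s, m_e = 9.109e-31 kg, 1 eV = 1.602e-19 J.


Radius R = 9.3/2 = 4.65 nm = 4.65e-09 m
E = (pi * 1.055e-34)^2 / (2 * 9.109e-31 * (4.65e-09)^2)
E(J) = 2.78868e-21
E = E(J) / 1.602e-19 = 0.0174 eV

0.0174


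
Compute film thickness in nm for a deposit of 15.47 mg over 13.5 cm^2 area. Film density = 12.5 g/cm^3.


Convert: m = 15.47 mg = 1.5470e-05 kg, A = 13.5 cm^2 = 1.3500e-03 m^2, rho = 12.5 g/cm^3 = 12500 kg/m^3
t = m / (A * rho)
t = 1.5470e-05 / (1.3500e-03 * 12500)
t = 9.1674e-07 m = 916.7 nm

916.7


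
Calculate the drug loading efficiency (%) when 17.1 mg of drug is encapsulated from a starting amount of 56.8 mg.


Drug loading efficiency = (drug loaded / drug initial) * 100
DLE = 17.1 / 56.8 * 100
DLE = 0.3011 * 100
DLE = 30.11%

30.11


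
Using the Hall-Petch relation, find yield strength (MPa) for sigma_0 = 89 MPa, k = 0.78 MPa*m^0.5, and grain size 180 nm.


d = 180 nm = 1.8e-07 m
sqrt(d) = 0.0004242641
Hall-Petch contribution = k / sqrt(d) = 0.78 / 0.0004242641 = 1838.5 MPa
sigma = sigma_0 + k/sqrt(d) = 89 + 1838.5 = 1927.5 MPa

1927.5


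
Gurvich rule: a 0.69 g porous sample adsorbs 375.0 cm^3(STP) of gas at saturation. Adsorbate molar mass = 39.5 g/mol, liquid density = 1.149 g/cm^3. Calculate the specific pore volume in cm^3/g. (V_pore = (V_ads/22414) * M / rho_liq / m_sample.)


Moles adsorbed n = V_ads / 22414 = 375.0 / 22414 = 1.673061e-02 mol
Liquid volume V_liq = n * M / rho_liq = 1.673061e-02 * 39.5 / 1.149 = 0.57516 cm^3
Specific pore volume V_pore = V_liq / m_sample = 0.57516 / 0.69
V_pore = 0.8336 cm^3/g

0.8336


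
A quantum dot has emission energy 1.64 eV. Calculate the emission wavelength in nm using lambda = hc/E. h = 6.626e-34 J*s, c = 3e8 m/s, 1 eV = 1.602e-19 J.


Convert energy: E = 1.64 eV = 1.64 * 1.602e-19 = 2.62728e-19 J
lambda = h*c / E = 6.626e-34 * 3e8 / 2.62728e-19
lambda = 7.566e-07 m = 756.6 nm

756.6


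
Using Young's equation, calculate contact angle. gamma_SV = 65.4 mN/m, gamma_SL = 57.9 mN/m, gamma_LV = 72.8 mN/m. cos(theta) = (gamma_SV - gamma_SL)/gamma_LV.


cos(theta) = (gamma_SV - gamma_SL) / gamma_LV
cos(theta) = (65.4 - 57.9) / 72.8
cos(theta) = 0.103022
theta = arccos(0.103022) = 84.09 degrees

84.09


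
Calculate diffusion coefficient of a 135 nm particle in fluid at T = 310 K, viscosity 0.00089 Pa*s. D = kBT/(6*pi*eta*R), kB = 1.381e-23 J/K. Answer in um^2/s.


Radius R = 135/2 = 67.5 nm = 6.75e-08 m
D = kB*T / (6*pi*eta*R)
D = 1.381e-23 * 310 / (6 * pi * 0.00089 * 6.75e-08)
D = 3.7806e-12 m^2/s = 3.781 um^2/s

3.781


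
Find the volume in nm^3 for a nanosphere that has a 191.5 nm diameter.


Radius r = 191.5/2 = 95.75 nm
Volume V = (4/3) * pi * r^3
V = (4/3) * pi * (95.75)^3
V = 3677095.91 nm^3

3677095.91


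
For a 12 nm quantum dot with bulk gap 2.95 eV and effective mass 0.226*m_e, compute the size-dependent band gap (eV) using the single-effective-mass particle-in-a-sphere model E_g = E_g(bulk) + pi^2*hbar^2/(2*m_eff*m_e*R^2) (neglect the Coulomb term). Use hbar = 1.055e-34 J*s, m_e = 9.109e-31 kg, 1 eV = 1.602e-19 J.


Radius R = 12/2 nm = 6e-09 m
Confinement energy dE = pi^2 * hbar^2 / (2 * m_eff * m_e * R^2)
dE = pi^2 * (1.055e-34)^2 / (2 * 0.226 * 9.109e-31 * (6e-09)^2) J, divided by 1.602e-19 J/eV
dE = 0.0463 eV
Total band gap = E_g(bulk) + dE = 2.95 + 0.0463 = 2.9963 eV

2.9963


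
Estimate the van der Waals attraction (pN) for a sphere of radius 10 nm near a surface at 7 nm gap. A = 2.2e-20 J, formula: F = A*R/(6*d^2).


Convert to SI: R = 10 nm = 1e-08 m, d = 7 nm = 7e-09 m
F = A * R / (6 * d^2)
F = 2.2e-20 * 1e-08 / (6 * (7e-09)^2)
F = 7.48299e-13 N = 0.748 pN

0.748


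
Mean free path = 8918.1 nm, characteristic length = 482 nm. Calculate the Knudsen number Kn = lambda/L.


Knudsen number Kn = lambda / L
Kn = 8918.1 / 482
Kn = 18.5023

18.5023


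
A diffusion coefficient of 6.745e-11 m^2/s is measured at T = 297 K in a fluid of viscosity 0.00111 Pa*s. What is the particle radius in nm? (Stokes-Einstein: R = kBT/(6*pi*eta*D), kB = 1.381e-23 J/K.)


Stokes-Einstein: R = kB*T / (6*pi*eta*D)
R = 1.381e-23 * 297 / (6 * pi * 0.00111 * 6.745e-11)
R = 2.90632e-09 m = 2.91 nm

2.91


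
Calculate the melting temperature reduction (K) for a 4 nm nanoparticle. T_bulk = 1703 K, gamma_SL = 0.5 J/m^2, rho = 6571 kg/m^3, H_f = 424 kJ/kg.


Radius R = 4/2 = 2 nm = 2e-09 m
Convert H_f = 424 kJ/kg = 424000 J/kg
dT = 2 * gamma_SL * T_bulk / (rho * H_f * R)
dT = 2 * 0.5 * 1703 / (6571 * 424000 * 2e-09)
dT = 305.6 K

305.6


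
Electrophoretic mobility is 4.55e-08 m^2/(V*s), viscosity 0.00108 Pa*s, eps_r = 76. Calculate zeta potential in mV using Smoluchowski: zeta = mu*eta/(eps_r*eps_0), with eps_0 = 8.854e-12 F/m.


Smoluchowski equation: zeta = mu * eta / (eps_r * eps_0)
zeta = 4.55e-08 * 0.00108 / (76 * 8.854e-12)
zeta = 0.073027 V = 73.03 mV

73.03


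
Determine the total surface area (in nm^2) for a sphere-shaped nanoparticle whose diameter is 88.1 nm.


Radius r = 88.1/2 = 44.05 nm
Surface area SA = 4 * pi * r^2
SA = 4 * pi * (44.05)^2
SA = 24383.82 nm^2

24383.82


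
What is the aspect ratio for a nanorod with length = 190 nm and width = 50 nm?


Aspect ratio AR = length / diameter
AR = 190 / 50
AR = 3.8

3.8


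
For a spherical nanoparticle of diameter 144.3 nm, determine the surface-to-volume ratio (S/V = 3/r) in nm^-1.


Radius r = 144.3/2 = 72.15 nm
S/V = 3 / r = 3 / 72.15
S/V = 0.0416 nm^-1

0.0416


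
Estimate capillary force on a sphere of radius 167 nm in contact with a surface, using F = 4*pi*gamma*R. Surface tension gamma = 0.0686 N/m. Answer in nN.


Convert radius: R = 167 nm = 1.67e-07 m
F = 4 * pi * gamma * R
F = 4 * pi * 0.0686 * 1.67e-07
F = 1.43963e-07 N = 143.9629 nN

143.9629


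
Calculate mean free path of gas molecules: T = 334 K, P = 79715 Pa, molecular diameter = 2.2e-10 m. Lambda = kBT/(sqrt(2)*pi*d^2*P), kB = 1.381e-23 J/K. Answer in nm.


Mean free path: lambda = kB*T / (sqrt(2) * pi * d^2 * P)
lambda = 1.381e-23 * 334 / (sqrt(2) * pi * (2.2e-10)^2 * 79715)
lambda = 2.69085e-07 m
lambda = 269.09 nm

269.09


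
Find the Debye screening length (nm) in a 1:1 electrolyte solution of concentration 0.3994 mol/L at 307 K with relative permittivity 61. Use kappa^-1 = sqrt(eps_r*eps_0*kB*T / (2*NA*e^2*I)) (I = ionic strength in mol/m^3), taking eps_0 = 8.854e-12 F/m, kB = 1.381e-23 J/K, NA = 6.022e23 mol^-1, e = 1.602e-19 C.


Ionic strength I = 0.3994 * 1^2 * 1000 = 399.4 mol/m^3
kappa^-1 = sqrt(61 * 8.854e-12 * 1.381e-23 * 307 / (2 * 6.022e23 * (1.602e-19)^2 * 399.4))
kappa^-1 = 0.431 nm

0.431


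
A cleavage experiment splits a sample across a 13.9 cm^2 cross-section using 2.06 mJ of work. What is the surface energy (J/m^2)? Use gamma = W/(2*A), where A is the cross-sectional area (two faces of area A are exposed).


Convert: A = 13.9 cm^2 = 0.00139 m^2, W = 2.06 mJ = 0.00206 J
Cleaving exposes two faces of area A, so total new surface = 2*A and gamma = W / (2*A)
gamma = 0.00206 / (2 * 0.00139)
gamma = 0.741 J/m^2

0.741


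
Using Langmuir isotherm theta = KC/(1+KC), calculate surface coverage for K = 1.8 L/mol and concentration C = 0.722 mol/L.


Langmuir isotherm: theta = K*C / (1 + K*C)
K*C = 1.8 * 0.722 = 1.2996
theta = 1.2996 / (1 + 1.2996) = 1.2996 / 2.2996
theta = 0.5651

0.5651


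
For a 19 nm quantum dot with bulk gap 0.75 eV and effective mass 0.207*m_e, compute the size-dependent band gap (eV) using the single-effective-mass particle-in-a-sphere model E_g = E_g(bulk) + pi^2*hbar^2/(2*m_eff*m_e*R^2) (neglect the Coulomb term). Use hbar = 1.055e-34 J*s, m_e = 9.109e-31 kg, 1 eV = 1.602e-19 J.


Radius R = 19/2 nm = 9.5e-09 m
Confinement energy dE = pi^2 * hbar^2 / (2 * m_eff * m_e * R^2)
dE = pi^2 * (1.055e-34)^2 / (2 * 0.207 * 9.109e-31 * (9.5e-09)^2) J, divided by 1.602e-19 J/eV
dE = 0.0201 eV
Total band gap = E_g(bulk) + dE = 0.75 + 0.0201 = 0.7701 eV

0.7701


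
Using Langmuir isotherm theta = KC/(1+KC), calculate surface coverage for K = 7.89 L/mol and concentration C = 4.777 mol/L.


Langmuir isotherm: theta = K*C / (1 + K*C)
K*C = 7.89 * 4.777 = 37.69053
theta = 37.69053 / (1 + 37.69053) = 37.69053 / 38.69053
theta = 0.9742

0.9742


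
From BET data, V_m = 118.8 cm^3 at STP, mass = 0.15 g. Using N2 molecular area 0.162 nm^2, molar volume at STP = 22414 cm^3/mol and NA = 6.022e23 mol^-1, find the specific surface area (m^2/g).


Number of moles in monolayer = V_m / 22414 = 118.8 / 22414 = 0.00530026
Number of molecules = moles * NA = 0.00530026 * 6.022e23
SA = molecules * sigma / mass
SA = (118.8 / 22414) * 6.022e23 * 0.162e-18 / 0.15
SA = 3447.2 m^2/g

3447.2


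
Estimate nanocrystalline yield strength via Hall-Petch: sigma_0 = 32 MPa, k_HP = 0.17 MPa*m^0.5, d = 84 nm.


d = 84 nm = 8.4e-08 m
sqrt(d) = 0.0002898275
Hall-Petch contribution = k / sqrt(d) = 0.17 / 0.0002898275 = 586.6 MPa
sigma = sigma_0 + k/sqrt(d) = 32 + 586.6 = 618.6 MPa

618.6


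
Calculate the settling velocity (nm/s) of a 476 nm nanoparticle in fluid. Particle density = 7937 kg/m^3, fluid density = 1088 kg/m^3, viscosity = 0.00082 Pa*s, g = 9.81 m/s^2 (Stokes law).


Radius R = 476/2 nm = 2.38e-07 m
Density difference = 7937 - 1088 = 6849 kg/m^3
v = 2 * R^2 * (rho_p - rho_f) * g / (9 * eta)
v = 2 * (2.38e-07)^2 * 6849 * 9.81 / (9 * 0.00082)
v = 1.03139e-06 m/s = 1031.3919 nm/s

1031.3919


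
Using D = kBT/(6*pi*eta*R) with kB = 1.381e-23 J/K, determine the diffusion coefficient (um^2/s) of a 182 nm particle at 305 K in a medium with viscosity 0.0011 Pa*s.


Radius R = 182/2 = 91 nm = 9.1e-08 m
D = kB*T / (6*pi*eta*R)
D = 1.381e-23 * 305 / (6 * pi * 0.0011 * 9.1e-08)
D = 2.23233e-12 m^2/s = 2.232 um^2/s

2.232


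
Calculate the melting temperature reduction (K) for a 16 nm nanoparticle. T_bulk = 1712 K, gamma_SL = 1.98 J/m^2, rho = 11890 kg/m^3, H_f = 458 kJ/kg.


Radius R = 16/2 = 8 nm = 8e-09 m
Convert H_f = 458 kJ/kg = 458000 J/kg
dT = 2 * gamma_SL * T_bulk / (rho * H_f * R)
dT = 2 * 1.98 * 1712 / (11890 * 458000 * 8e-09)
dT = 155.6 K

155.6


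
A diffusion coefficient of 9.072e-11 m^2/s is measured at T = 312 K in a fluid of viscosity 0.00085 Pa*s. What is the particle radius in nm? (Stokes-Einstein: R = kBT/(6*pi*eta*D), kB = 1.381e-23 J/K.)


Stokes-Einstein: R = kB*T / (6*pi*eta*D)
R = 1.381e-23 * 312 / (6 * pi * 0.00085 * 9.072e-11)
R = 2.96432e-09 m = 2.96 nm

2.96


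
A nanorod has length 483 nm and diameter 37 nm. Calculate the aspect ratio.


Aspect ratio AR = length / diameter
AR = 483 / 37
AR = 13.05

13.05


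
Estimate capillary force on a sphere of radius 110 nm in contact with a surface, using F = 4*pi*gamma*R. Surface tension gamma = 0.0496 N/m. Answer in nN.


Convert radius: R = 110 nm = 1.1e-07 m
F = 4 * pi * gamma * R
F = 4 * pi * 0.0496 * 1.1e-07
F = 6.85621e-08 N = 68.5621 nN

68.5621


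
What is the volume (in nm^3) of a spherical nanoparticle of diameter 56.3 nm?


Radius r = 56.3/2 = 28.15 nm
Volume V = (4/3) * pi * r^3
V = (4/3) * pi * (28.15)^3
V = 93438.06 nm^3

93438.06


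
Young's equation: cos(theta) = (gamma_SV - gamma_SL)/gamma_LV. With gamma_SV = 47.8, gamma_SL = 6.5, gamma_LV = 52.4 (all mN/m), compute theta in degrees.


cos(theta) = (gamma_SV - gamma_SL) / gamma_LV
cos(theta) = (47.8 - 6.5) / 52.4
cos(theta) = 0.788168
theta = arccos(0.788168) = 37.99 degrees

37.99


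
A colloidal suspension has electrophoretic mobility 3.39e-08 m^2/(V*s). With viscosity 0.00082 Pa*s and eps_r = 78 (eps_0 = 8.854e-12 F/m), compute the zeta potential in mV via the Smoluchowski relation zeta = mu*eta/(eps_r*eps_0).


Smoluchowski equation: zeta = mu * eta / (eps_r * eps_0)
zeta = 3.39e-08 * 0.00082 / (78 * 8.854e-12)
zeta = 0.040251 V = 40.25 mV

40.25


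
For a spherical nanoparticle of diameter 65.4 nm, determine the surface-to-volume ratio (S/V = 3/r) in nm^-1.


Radius r = 65.4/2 = 32.7 nm
S/V = 3 / r = 3 / 32.7
S/V = 0.0917 nm^-1

0.0917


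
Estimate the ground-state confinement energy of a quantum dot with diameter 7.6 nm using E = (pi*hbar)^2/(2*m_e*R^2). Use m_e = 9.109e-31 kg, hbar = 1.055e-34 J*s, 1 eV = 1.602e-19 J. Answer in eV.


Radius R = 7.6/2 = 3.8 nm = 3.8e-09 m
E = (pi * 1.055e-34)^2 / (2 * 9.109e-31 * (3.8e-09)^2)
E(J) = 4.17577e-21
E = E(J) / 1.602e-19 = 0.0261 eV

0.0261


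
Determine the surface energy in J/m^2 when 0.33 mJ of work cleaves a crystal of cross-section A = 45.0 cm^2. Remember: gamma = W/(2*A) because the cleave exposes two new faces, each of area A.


Convert: A = 45.0 cm^2 = 0.0045 m^2, W = 0.33 mJ = 0.00033 J
Cleaving exposes two faces of area A, so total new surface = 2*A and gamma = W / (2*A)
gamma = 0.00033 / (2 * 0.0045)
gamma = 0.037 J/m^2

0.037


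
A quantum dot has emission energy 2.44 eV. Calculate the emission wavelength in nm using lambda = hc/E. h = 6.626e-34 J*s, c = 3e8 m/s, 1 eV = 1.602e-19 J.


Convert energy: E = 2.44 eV = 2.44 * 1.602e-19 = 3.90888e-19 J
lambda = h*c / E = 6.626e-34 * 3e8 / 3.90888e-19
lambda = 5.08534e-07 m = 508.5 nm

508.5


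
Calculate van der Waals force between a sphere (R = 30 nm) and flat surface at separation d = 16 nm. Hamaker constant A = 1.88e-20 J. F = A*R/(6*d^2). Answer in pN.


Convert to SI: R = 30 nm = 3e-08 m, d = 16 nm = 1.6e-08 m
F = A * R / (6 * d^2)
F = 1.88e-20 * 3e-08 / (6 * (1.6e-08)^2)
F = 3.67188e-13 N = 0.367 pN

0.367


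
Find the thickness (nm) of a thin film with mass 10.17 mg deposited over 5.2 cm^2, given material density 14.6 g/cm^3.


Convert: m = 10.17 mg = 1.0170e-05 kg, A = 5.2 cm^2 = 5.2000e-04 m^2, rho = 14.6 g/cm^3 = 14600 kg/m^3
t = m / (A * rho)
t = 1.0170e-05 / (5.2000e-04 * 14600)
t = 1.3396e-06 m = 1339.6 nm

1339.6


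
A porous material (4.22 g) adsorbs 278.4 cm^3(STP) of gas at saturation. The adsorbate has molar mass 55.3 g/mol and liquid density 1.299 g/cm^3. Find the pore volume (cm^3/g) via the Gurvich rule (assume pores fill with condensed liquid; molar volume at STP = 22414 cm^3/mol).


Moles adsorbed n = V_ads / 22414 = 278.4 / 22414 = 1.242081e-02 mol
Liquid volume V_liq = n * M / rho_liq = 1.242081e-02 * 55.3 / 1.299 = 0.52877 cm^3
Specific pore volume V_pore = V_liq / m_sample = 0.52877 / 4.22
V_pore = 0.1253 cm^3/g

0.1253


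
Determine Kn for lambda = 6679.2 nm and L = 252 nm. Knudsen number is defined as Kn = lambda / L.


Knudsen number Kn = lambda / L
Kn = 6679.2 / 252
Kn = 26.5048

26.5048


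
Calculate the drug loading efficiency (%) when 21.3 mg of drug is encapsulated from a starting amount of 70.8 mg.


Drug loading efficiency = (drug loaded / drug initial) * 100
DLE = 21.3 / 70.8 * 100
DLE = 0.3008 * 100
DLE = 30.08%

30.08


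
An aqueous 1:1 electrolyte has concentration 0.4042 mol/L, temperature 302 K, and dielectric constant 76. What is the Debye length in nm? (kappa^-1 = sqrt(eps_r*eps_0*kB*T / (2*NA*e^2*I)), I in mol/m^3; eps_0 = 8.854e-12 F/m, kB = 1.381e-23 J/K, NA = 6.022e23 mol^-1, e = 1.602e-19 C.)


Ionic strength I = 0.4042 * 1^2 * 1000 = 404.2 mol/m^3
kappa^-1 = sqrt(76 * 8.854e-12 * 1.381e-23 * 302 / (2 * 6.022e23 * (1.602e-19)^2 * 404.2))
kappa^-1 = 0.474 nm

0.474


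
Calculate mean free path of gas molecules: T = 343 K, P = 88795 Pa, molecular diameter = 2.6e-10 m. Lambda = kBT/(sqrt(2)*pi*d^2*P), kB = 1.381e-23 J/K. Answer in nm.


Mean free path: lambda = kB*T / (sqrt(2) * pi * d^2 * P)
lambda = 1.381e-23 * 343 / (sqrt(2) * pi * (2.6e-10)^2 * 88795)
lambda = 1.77618e-07 m
lambda = 177.62 nm

177.62


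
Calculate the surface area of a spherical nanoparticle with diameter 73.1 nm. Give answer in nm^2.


Radius r = 73.1/2 = 36.55 nm
Surface area SA = 4 * pi * r^2
SA = 4 * pi * (36.55)^2
SA = 16787.45 nm^2

16787.45


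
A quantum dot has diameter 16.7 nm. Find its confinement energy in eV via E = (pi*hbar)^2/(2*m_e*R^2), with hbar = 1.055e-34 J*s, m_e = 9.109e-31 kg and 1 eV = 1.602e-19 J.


Radius R = 16.7/2 = 8.35 nm = 8.35e-09 m
E = (pi * 1.055e-34)^2 / (2 * 9.109e-31 * (8.35e-09)^2)
E(J) = 8.64831e-22
E = E(J) / 1.602e-19 = 0.0054 eV

0.0054


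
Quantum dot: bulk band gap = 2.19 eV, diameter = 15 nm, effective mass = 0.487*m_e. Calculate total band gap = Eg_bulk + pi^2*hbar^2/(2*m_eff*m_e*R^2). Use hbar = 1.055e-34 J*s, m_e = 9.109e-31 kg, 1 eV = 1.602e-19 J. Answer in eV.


Radius R = 15/2 nm = 7.5e-09 m
Confinement energy dE = pi^2 * hbar^2 / (2 * m_eff * m_e * R^2)
dE = pi^2 * (1.055e-34)^2 / (2 * 0.487 * 9.109e-31 * (7.5e-09)^2) J, divided by 1.602e-19 J/eV
dE = 0.0137 eV
Total band gap = E_g(bulk) + dE = 2.19 + 0.0137 = 2.2037 eV

2.2037


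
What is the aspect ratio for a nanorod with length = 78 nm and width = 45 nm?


Aspect ratio AR = length / diameter
AR = 78 / 45
AR = 1.73

1.73


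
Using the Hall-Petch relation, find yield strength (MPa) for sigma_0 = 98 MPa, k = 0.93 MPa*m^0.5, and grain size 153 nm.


d = 153 nm = 1.53e-07 m
sqrt(d) = 0.0003911521
Hall-Petch contribution = k / sqrt(d) = 0.93 / 0.0003911521 = 2377.6 MPa
sigma = sigma_0 + k/sqrt(d) = 98 + 2377.6 = 2475.6 MPa

2475.6


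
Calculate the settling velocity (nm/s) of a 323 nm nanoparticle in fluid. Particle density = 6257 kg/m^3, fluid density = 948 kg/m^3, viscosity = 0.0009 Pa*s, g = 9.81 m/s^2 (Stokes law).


Radius R = 323/2 nm = 1.615e-07 m
Density difference = 6257 - 948 = 5309 kg/m^3
v = 2 * R^2 * (rho_p - rho_f) * g / (9 * eta)
v = 2 * (1.615e-07)^2 * 5309 * 9.81 / (9 * 0.0009)
v = 3.35407e-07 m/s = 335.4067 nm/s

335.4067


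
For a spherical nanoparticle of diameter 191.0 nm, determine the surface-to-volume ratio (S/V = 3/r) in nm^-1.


Radius r = 191.0/2 = 95.5 nm
S/V = 3 / r = 3 / 95.5
S/V = 0.0314 nm^-1

0.0314


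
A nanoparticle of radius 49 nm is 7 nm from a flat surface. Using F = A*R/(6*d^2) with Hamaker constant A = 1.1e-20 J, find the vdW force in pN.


Convert to SI: R = 49 nm = 4.9e-08 m, d = 7 nm = 7e-09 m
F = A * R / (6 * d^2)
F = 1.1e-20 * 4.9e-08 / (6 * (7e-09)^2)
F = 1.83333e-12 N = 1.833 pN

1.833


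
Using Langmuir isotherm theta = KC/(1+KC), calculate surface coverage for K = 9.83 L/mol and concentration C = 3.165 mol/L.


Langmuir isotherm: theta = K*C / (1 + K*C)
K*C = 9.83 * 3.165 = 31.11195
theta = 31.11195 / (1 + 31.11195) = 31.11195 / 32.11195
theta = 0.9689

0.9689


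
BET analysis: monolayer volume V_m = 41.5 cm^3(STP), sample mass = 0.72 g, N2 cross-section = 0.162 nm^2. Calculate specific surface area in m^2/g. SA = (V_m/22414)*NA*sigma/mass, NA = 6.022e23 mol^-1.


Number of moles in monolayer = V_m / 22414 = 41.5 / 22414 = 0.00185152
Number of molecules = moles * NA = 0.00185152 * 6.022e23
SA = molecules * sigma / mass
SA = (41.5 / 22414) * 6.022e23 * 0.162e-18 / 0.72
SA = 250.9 m^2/g

250.9


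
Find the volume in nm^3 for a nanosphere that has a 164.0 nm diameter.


Radius r = 164.0/2 = 82 nm
Volume V = (4/3) * pi * r^3
V = (4/3) * pi * (82)^3
V = 2309564.88 nm^3

2309564.88


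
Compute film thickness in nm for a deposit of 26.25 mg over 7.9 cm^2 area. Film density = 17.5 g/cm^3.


Convert: m = 26.25 mg = 2.6250e-05 kg, A = 7.9 cm^2 = 7.9000e-04 m^2, rho = 17.5 g/cm^3 = 17500 kg/m^3
t = m / (A * rho)
t = 2.6250e-05 / (7.9000e-04 * 17500)
t = 1.8987e-06 m = 1898.7 nm

1898.7


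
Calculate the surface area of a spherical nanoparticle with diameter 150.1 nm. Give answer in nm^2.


Radius r = 150.1/2 = 75.05 nm
Surface area SA = 4 * pi * r^2
SA = 4 * pi * (75.05)^2
SA = 70780.11 nm^2

70780.11


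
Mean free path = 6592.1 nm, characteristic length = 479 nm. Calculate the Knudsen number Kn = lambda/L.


Knudsen number Kn = lambda / L
Kn = 6592.1 / 479
Kn = 13.7622

13.7622


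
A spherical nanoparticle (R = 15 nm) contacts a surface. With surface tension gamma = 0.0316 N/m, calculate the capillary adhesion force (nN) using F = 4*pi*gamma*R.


Convert radius: R = 15 nm = 1.5e-08 m
F = 4 * pi * gamma * R
F = 4 * pi * 0.0316 * 1.5e-08
F = 5.95646e-09 N = 5.9565 nN

5.9565


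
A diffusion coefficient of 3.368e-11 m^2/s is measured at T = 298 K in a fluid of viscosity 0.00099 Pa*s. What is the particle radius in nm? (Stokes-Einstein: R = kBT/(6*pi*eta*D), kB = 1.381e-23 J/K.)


Stokes-Einstein: R = kB*T / (6*pi*eta*D)
R = 1.381e-23 * 298 / (6 * pi * 0.00099 * 3.368e-11)
R = 6.54789e-09 m = 6.55 nm

6.55


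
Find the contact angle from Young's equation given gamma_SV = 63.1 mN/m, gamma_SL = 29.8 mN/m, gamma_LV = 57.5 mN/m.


cos(theta) = (gamma_SV - gamma_SL) / gamma_LV
cos(theta) = (63.1 - 29.8) / 57.5
cos(theta) = 0.57913
theta = arccos(0.57913) = 54.61 degrees

54.61


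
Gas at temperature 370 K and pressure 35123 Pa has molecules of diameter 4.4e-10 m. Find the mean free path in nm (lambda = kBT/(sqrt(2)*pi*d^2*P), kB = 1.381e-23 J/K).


Mean free path: lambda = kB*T / (sqrt(2) * pi * d^2 * P)
lambda = 1.381e-23 * 370 / (sqrt(2) * pi * (4.4e-10)^2 * 35123)
lambda = 1.69135e-07 m
lambda = 169.14 nm

169.14


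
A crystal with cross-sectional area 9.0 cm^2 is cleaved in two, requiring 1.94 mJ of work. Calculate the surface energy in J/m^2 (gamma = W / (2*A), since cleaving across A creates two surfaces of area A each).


Convert: A = 9.0 cm^2 = 0.0009 m^2, W = 1.94 mJ = 0.00194 J
Cleaving exposes two faces of area A, so total new surface = 2*A and gamma = W / (2*A)
gamma = 0.00194 / (2 * 0.0009)
gamma = 1.078 J/m^2

1.078


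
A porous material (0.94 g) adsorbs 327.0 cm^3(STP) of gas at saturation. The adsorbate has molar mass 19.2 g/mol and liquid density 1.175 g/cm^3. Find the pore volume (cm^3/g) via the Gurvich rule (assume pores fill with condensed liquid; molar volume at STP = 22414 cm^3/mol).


Moles adsorbed n = V_ads / 22414 = 327.0 / 22414 = 1.458910e-02 mol
Liquid volume V_liq = n * M / rho_liq = 1.458910e-02 * 19.2 / 1.175 = 0.23839 cm^3
Specific pore volume V_pore = V_liq / m_sample = 0.23839 / 0.94
V_pore = 0.2536 cm^3/g

0.2536


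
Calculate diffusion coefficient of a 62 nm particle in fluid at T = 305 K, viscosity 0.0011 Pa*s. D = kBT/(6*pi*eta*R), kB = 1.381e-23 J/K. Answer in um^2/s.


Radius R = 62/2 = 31 nm = 3.1e-08 m
D = kB*T / (6*pi*eta*R)
D = 1.381e-23 * 305 / (6 * pi * 0.0011 * 3.1e-08)
D = 6.55297e-12 m^2/s = 6.553 um^2/s

6.553


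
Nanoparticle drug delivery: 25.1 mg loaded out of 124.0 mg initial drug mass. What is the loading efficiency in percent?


Drug loading efficiency = (drug loaded / drug initial) * 100
DLE = 25.1 / 124.0 * 100
DLE = 0.2024 * 100
DLE = 20.24%

20.24


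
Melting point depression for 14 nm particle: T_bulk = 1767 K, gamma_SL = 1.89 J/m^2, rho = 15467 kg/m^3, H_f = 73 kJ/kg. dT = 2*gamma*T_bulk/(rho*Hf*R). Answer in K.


Radius R = 14/2 = 7 nm = 7e-09 m
Convert H_f = 73 kJ/kg = 73000 J/kg
dT = 2 * gamma_SL * T_bulk / (rho * H_f * R)
dT = 2 * 1.89 * 1767 / (15467 * 73000 * 7e-09)
dT = 845.1 K

845.1


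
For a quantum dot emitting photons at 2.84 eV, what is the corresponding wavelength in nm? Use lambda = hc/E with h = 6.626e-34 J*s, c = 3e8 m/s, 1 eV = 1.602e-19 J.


Convert energy: E = 2.84 eV = 2.84 * 1.602e-19 = 4.54968e-19 J
lambda = h*c / E = 6.626e-34 * 3e8 / 4.54968e-19
lambda = 4.3691e-07 m = 436.9 nm

436.9


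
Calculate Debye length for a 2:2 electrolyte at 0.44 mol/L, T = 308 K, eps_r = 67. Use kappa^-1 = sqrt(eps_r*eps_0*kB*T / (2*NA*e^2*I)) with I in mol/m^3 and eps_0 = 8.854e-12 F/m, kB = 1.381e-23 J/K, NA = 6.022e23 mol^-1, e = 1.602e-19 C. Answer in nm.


Ionic strength I = 0.44 * 2^2 * 1000 = 1760 mol/m^3
kappa^-1 = sqrt(67 * 8.854e-12 * 1.381e-23 * 308 / (2 * 6.022e23 * (1.602e-19)^2 * 1760))
kappa^-1 = 0.215 nm

0.215


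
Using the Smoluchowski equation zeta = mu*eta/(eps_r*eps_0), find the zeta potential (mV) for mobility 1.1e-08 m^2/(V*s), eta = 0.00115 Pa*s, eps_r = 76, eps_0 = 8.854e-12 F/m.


Smoluchowski equation: zeta = mu * eta / (eps_r * eps_0)
zeta = 1.1e-08 * 0.00115 / (76 * 8.854e-12)
zeta = 0.018799 V = 18.8 mV

18.8


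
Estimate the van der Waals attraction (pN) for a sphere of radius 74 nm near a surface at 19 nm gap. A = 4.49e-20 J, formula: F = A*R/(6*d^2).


Convert to SI: R = 74 nm = 7.4e-08 m, d = 19 nm = 1.9e-08 m
F = A * R / (6 * d^2)
F = 4.49e-20 * 7.4e-08 / (6 * (1.9e-08)^2)
F = 1.53398e-12 N = 1.534 pN

1.534


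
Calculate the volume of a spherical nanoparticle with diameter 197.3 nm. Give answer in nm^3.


Radius r = 197.3/2 = 98.65 nm
Volume V = (4/3) * pi * r^3
V = (4/3) * pi * (98.65)^3
V = 4021424.12 nm^3

4021424.12


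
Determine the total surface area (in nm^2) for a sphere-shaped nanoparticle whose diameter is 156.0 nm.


Radius r = 156.0/2 = 78 nm
Surface area SA = 4 * pi * r^2
SA = 4 * pi * (78)^2
SA = 76453.8 nm^2

76453.8


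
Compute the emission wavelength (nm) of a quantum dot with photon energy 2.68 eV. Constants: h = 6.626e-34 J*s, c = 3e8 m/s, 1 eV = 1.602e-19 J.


Convert energy: E = 2.68 eV = 2.68 * 1.602e-19 = 4.29336e-19 J
lambda = h*c / E = 6.626e-34 * 3e8 / 4.29336e-19
lambda = 4.62994e-07 m = 463.0 nm

463.0


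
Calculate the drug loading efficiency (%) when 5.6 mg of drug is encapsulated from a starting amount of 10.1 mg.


Drug loading efficiency = (drug loaded / drug initial) * 100
DLE = 5.6 / 10.1 * 100
DLE = 0.5545 * 100
DLE = 55.45%

55.45


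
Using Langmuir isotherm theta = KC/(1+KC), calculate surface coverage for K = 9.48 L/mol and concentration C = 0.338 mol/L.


Langmuir isotherm: theta = K*C / (1 + K*C)
K*C = 9.48 * 0.338 = 3.20424
theta = 3.20424 / (1 + 3.20424) = 3.20424 / 4.20424
theta = 0.7621

0.7621


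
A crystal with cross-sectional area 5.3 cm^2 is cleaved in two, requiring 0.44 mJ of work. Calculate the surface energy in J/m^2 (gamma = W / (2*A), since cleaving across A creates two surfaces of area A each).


Convert: A = 5.3 cm^2 = 0.00053 m^2, W = 0.44 mJ = 0.00044 J
Cleaving exposes two faces of area A, so total new surface = 2*A and gamma = W / (2*A)
gamma = 0.00044 / (2 * 0.00053)
gamma = 0.415 J/m^2

0.415


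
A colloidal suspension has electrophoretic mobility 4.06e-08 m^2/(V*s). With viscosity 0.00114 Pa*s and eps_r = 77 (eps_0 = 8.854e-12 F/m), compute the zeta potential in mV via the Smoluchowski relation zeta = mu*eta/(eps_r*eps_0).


Smoluchowski equation: zeta = mu * eta / (eps_r * eps_0)
zeta = 4.06e-08 * 0.00114 / (77 * 8.854e-12)
zeta = 0.067889 V = 67.89 mV

67.89


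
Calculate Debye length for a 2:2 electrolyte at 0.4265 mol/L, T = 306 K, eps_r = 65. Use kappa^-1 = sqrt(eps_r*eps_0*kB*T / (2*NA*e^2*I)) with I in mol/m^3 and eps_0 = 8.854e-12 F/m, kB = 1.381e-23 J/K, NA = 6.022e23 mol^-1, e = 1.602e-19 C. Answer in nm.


Ionic strength I = 0.4265 * 2^2 * 1000 = 1706 mol/m^3
kappa^-1 = sqrt(65 * 8.854e-12 * 1.381e-23 * 306 / (2 * 6.022e23 * (1.602e-19)^2 * 1706))
kappa^-1 = 0.215 nm

0.215


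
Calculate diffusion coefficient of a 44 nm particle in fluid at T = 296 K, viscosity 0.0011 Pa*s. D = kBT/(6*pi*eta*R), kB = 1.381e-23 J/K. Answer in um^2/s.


Radius R = 44/2 = 22 nm = 2.2e-08 m
D = kB*T / (6*pi*eta*R)
D = 1.381e-23 * 296 / (6 * pi * 0.0011 * 2.2e-08)
D = 8.96126e-12 m^2/s = 8.961 um^2/s

8.961


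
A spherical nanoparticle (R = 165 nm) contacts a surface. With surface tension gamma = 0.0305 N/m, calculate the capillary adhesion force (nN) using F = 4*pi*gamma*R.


Convert radius: R = 165 nm = 1.65e-07 m
F = 4 * pi * gamma * R
F = 4 * pi * 0.0305 * 1.65e-07
F = 6.32403e-08 N = 63.2403 nN

63.2403


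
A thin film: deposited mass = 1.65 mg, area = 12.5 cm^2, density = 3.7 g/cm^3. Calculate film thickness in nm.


Convert: m = 1.65 mg = 1.6500e-06 kg, A = 12.5 cm^2 = 1.2500e-03 m^2, rho = 3.7 g/cm^3 = 3700 kg/m^3
t = m / (A * rho)
t = 1.6500e-06 / (1.2500e-03 * 3700)
t = 3.5676e-07 m = 356.8 nm

356.8


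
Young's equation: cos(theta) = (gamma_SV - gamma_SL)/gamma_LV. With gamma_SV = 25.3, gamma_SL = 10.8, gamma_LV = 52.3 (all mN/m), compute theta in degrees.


cos(theta) = (gamma_SV - gamma_SL) / gamma_LV
cos(theta) = (25.3 - 10.8) / 52.3
cos(theta) = 0.277247
theta = arccos(0.277247) = 73.9 degrees

73.9


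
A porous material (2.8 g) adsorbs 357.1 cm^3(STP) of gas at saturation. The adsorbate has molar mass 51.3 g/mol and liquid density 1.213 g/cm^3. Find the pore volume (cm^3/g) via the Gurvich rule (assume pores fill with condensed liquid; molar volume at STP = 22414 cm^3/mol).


Moles adsorbed n = V_ads / 22414 = 357.1 / 22414 = 1.593201e-02 mol
Liquid volume V_liq = n * M / rho_liq = 1.593201e-02 * 51.3 / 1.213 = 0.67379 cm^3
Specific pore volume V_pore = V_liq / m_sample = 0.67379 / 2.8
V_pore = 0.2406 cm^3/g

0.2406


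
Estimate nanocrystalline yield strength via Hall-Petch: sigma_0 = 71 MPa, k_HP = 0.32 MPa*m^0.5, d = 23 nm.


d = 23 nm = 2.3e-08 m
sqrt(d) = 0.0001516575
Hall-Petch contribution = k / sqrt(d) = 0.32 / 0.0001516575 = 2110.0 MPa
sigma = sigma_0 + k/sqrt(d) = 71 + 2110.0 = 2181.0 MPa

2181.0


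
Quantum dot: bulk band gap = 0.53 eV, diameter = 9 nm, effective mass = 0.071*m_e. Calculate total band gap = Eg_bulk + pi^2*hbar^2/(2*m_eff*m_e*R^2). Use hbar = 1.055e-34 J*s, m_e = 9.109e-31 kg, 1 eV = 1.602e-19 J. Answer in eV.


Radius R = 9/2 nm = 4.5e-09 m
Confinement energy dE = pi^2 * hbar^2 / (2 * m_eff * m_e * R^2)
dE = pi^2 * (1.055e-34)^2 / (2 * 0.071 * 9.109e-31 * (4.5e-09)^2) J, divided by 1.602e-19 J/eV
dE = 0.2618 eV
Total band gap = E_g(bulk) + dE = 0.53 + 0.2618 = 0.7918 eV

0.7918


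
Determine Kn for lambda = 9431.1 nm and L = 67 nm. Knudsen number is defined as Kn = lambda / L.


Knudsen number Kn = lambda / L
Kn = 9431.1 / 67
Kn = 140.7627

140.7627


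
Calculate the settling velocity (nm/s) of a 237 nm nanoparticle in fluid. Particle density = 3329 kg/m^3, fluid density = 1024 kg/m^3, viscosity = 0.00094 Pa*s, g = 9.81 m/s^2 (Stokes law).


Radius R = 237/2 nm = 1.185e-07 m
Density difference = 3329 - 1024 = 2305 kg/m^3
v = 2 * R^2 * (rho_p - rho_f) * g / (9 * eta)
v = 2 * (1.185e-07)^2 * 2305 * 9.81 / (9 * 0.00094)
v = 7.50648e-08 m/s = 75.0648 nm/s

75.0648


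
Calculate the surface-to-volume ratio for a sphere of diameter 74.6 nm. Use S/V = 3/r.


Radius r = 74.6/2 = 37.3 nm
S/V = 3 / r = 3 / 37.3
S/V = 0.0804 nm^-1

0.0804


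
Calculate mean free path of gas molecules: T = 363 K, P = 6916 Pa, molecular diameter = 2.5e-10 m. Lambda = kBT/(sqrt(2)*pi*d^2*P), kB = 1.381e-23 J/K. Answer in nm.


Mean free path: lambda = kB*T / (sqrt(2) * pi * d^2 * P)
lambda = 1.381e-23 * 363 / (sqrt(2) * pi * (2.5e-10)^2 * 6916)
lambda = 2.61036e-06 m
lambda = 2610.36 nm

2610.36


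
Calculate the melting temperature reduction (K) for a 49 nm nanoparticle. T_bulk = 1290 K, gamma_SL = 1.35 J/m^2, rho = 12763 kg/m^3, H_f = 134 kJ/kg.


Radius R = 49/2 = 24.5 nm = 2.45e-08 m
Convert H_f = 134 kJ/kg = 134000 J/kg
dT = 2 * gamma_SL * T_bulk / (rho * H_f * R)
dT = 2 * 1.35 * 1290 / (12763 * 134000 * 2.45e-08)
dT = 83.1 K

83.1


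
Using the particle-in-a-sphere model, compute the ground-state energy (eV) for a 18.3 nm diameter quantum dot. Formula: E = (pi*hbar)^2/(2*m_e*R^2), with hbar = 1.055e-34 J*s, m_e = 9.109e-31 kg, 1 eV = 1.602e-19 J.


Radius R = 18.3/2 = 9.15 nm = 9.15e-09 m
E = (pi * 1.055e-34)^2 / (2 * 9.109e-31 * (9.15e-09)^2)
E(J) = 7.20214e-22
E = E(J) / 1.602e-19 = 0.0045 eV

0.0045


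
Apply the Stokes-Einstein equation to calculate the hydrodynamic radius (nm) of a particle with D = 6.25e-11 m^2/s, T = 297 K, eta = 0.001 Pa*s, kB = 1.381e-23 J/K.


Stokes-Einstein: R = kB*T / (6*pi*eta*D)
R = 1.381e-23 * 297 / (6 * pi * 0.001 * 6.25e-11)
R = 3.48152e-09 m = 3.48 nm

3.48


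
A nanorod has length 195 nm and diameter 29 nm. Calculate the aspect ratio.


Aspect ratio AR = length / diameter
AR = 195 / 29
AR = 6.72

6.72


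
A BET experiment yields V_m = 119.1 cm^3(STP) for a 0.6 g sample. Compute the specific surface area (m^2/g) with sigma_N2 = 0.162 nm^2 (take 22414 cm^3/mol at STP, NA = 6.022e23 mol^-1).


Number of moles in monolayer = V_m / 22414 = 119.1 / 22414 = 0.00531364
Number of molecules = moles * NA = 0.00531364 * 6.022e23
SA = molecules * sigma / mass
SA = (119.1 / 22414) * 6.022e23 * 0.162e-18 / 0.6
SA = 864.0 m^2/g

864.0


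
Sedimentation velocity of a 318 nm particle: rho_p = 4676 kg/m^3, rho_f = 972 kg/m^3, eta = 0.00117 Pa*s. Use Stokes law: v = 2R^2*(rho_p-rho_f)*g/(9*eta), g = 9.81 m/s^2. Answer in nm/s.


Radius R = 318/2 nm = 1.59e-07 m
Density difference = 4676 - 972 = 3704 kg/m^3
v = 2 * R^2 * (rho_p - rho_f) * g / (9 * eta)
v = 2 * (1.59e-07)^2 * 3704 * 9.81 / (9 * 0.00117)
v = 1.74476e-07 m/s = 174.4761 nm/s

174.4761


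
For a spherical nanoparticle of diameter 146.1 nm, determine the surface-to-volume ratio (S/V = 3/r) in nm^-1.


Radius r = 146.1/2 = 73.05 nm
S/V = 3 / r = 3 / 73.05
S/V = 0.0411 nm^-1

0.0411


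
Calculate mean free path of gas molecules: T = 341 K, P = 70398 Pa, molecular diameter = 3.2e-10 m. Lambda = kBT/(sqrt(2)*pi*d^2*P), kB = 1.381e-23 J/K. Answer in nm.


Mean free path: lambda = kB*T / (sqrt(2) * pi * d^2 * P)
lambda = 1.381e-23 * 341 / (sqrt(2) * pi * (3.2e-10)^2 * 70398)
lambda = 1.47036e-07 m
lambda = 147.04 nm

147.04


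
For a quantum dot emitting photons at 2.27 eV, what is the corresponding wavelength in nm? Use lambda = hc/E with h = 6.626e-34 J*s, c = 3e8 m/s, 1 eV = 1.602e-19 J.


Convert energy: E = 2.27 eV = 2.27 * 1.602e-19 = 3.63654e-19 J
lambda = h*c / E = 6.626e-34 * 3e8 / 3.63654e-19
lambda = 5.46618e-07 m = 546.6 nm

546.6


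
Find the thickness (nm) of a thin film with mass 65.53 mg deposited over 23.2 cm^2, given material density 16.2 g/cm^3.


Convert: m = 65.53 mg = 6.5530e-05 kg, A = 23.2 cm^2 = 2.3200e-03 m^2, rho = 16.2 g/cm^3 = 16200 kg/m^3
t = m / (A * rho)
t = 6.5530e-05 / (2.3200e-03 * 16200)
t = 1.7436e-06 m = 1743.6 nm

1743.6


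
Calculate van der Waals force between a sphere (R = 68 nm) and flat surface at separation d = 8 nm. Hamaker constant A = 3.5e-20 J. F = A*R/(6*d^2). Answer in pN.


Convert to SI: R = 68 nm = 6.8e-08 m, d = 8 nm = 8e-09 m
F = A * R / (6 * d^2)
F = 3.5e-20 * 6.8e-08 / (6 * (8e-09)^2)
F = 6.19792e-12 N = 6.198 pN

6.198


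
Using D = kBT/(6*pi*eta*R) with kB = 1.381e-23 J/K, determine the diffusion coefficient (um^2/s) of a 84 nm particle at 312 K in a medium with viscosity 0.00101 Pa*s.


Radius R = 84/2 = 42 nm = 4.2e-08 m
D = kB*T / (6*pi*eta*R)
D = 1.381e-23 * 312 / (6 * pi * 0.00101 * 4.2e-08)
D = 5.38861e-12 m^2/s = 5.389 um^2/s

5.389


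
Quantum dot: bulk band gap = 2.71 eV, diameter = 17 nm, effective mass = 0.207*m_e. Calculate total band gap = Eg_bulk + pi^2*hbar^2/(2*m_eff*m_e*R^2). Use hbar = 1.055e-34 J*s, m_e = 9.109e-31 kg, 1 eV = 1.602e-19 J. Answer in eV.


Radius R = 17/2 nm = 8.5e-09 m
Confinement energy dE = pi^2 * hbar^2 / (2 * m_eff * m_e * R^2)
dE = pi^2 * (1.055e-34)^2 / (2 * 0.207 * 9.109e-31 * (8.5e-09)^2) J, divided by 1.602e-19 J/eV
dE = 0.0252 eV
Total band gap = E_g(bulk) + dE = 2.71 + 0.0252 = 2.7352 eV

2.7352


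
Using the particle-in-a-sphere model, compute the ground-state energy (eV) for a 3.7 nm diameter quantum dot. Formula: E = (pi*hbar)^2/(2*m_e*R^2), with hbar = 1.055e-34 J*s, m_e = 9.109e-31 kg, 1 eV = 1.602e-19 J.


Radius R = 3.7/2 = 1.85 nm = 1.85e-09 m
E = (pi * 1.055e-34)^2 / (2 * 9.109e-31 * (1.85e-09)^2)
E(J) = 1.76182e-20
E = E(J) / 1.602e-19 = 0.11 eV

0.11


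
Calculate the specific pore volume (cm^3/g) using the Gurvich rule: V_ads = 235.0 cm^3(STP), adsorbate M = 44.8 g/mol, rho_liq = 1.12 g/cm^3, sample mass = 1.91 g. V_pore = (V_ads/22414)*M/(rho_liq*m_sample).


Moles adsorbed n = V_ads / 22414 = 235.0 / 22414 = 1.048452e-02 mol
Liquid volume V_liq = n * M / rho_liq = 1.048452e-02 * 44.8 / 1.12 = 0.41938 cm^3
Specific pore volume V_pore = V_liq / m_sample = 0.41938 / 1.91
V_pore = 0.2196 cm^3/g

0.2196
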